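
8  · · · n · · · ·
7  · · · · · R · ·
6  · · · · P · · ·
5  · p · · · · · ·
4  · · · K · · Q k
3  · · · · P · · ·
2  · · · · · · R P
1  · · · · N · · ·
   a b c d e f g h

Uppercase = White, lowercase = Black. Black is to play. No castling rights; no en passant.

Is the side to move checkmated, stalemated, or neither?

Black to move; black king on h4.
In check: yes, from the white queen on g4.
King squares — g3: attacked by Rg2; h3: attacked by Qg4; g4: attacked by Rg2; g5: attacked by Qg4; h5: attacked by Qg4.
Legal moves for Black: none.
In check with no legal moves → checkmate.

checkmate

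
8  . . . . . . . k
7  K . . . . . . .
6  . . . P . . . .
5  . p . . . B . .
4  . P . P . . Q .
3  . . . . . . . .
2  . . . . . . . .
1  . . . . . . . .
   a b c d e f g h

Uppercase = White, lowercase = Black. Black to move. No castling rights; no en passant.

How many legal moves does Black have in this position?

0

Black to move; king on h8.
In check: no.
Legal moves: none.
Count: 0.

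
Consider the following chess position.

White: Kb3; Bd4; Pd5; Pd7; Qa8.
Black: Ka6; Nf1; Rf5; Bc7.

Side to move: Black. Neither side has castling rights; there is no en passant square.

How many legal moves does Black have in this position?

1

Black to move; king on a6.
In check: yes, from the white queen on a8.
Legal moves: Kb5.
Count: 1.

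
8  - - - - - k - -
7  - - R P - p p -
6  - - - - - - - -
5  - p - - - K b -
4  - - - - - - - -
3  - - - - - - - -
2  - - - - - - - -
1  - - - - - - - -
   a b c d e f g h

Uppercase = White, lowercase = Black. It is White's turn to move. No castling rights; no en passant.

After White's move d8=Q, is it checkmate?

no

After d8=Q: black king on f8; in check: yes, from the white queen on d8.
Black has 1 legal reply: Bxd8.
In check but a legal move exists → not checkmate.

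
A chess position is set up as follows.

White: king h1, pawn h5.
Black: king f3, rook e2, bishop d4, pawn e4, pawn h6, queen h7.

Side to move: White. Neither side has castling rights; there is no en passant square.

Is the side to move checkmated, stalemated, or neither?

White to move; white king on h1.
In check: no.
King squares — g1: attacked by Bd4; g2: attacked by Re2; h2: attacked by Re2.
Legal moves for White: none.
Not in check and no legal moves → stalemate.

stalemate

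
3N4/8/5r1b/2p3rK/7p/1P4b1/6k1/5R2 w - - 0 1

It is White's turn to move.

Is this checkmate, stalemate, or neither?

checkmate

White to move; white king on h5.
In check: yes, from the black rook on g5.
King squares — g4: attacked by Rg5; h4: attacked by Bg3; g5: attacked by Bh6; g6: attacked by Rg5; h6: attacked by Rf6.
Legal moves for White: none.
In check with no legal moves → checkmate.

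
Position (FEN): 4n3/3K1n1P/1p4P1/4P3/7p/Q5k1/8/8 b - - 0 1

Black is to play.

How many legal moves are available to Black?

5

Black to move; king on g3.
In check: yes, from the white queen on a3.
Legal moves: Kg4, Kf4, Kh2, Kg2, Kf2.
Count: 5.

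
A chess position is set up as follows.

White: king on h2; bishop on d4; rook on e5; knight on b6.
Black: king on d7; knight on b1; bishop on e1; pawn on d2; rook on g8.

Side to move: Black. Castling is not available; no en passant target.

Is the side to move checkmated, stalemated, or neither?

Black to move; black king on d7.
In check: yes, from the white knight on b6.
King squares — c6: available; d6: available; e6: attacked by Re5; c7: available; e7: attacked by Re5; c8: attacked by Nb6; d8: available; e8: attacked by Re5.
Legal moves for Black: Kd8, Kc7, Kd6, Kc6.
Black is in check but has 4 legal moves → neither.

neither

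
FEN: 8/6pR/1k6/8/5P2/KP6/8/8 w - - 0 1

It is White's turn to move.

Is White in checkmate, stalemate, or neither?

neither

White to move; white king on a3.
In check: no.
Legal moves for White: Rh8, Rxg7, Rh6+, Rh5, Rh4, Rh3, Rh2, Rh1, Kb4, Ka4, Kb2, Ka2, f5, b4.
White has 14 legal moves and is not in check → neither.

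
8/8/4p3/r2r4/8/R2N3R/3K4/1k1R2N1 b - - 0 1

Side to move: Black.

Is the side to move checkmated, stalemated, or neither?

Black to move; black king on b1.
In check: yes, from the white rook on d1.
King squares — a1: attacked by Rd1; c1: attacked by Rd1; a2: attacked by Ra3; b2: attacked by Nd3; c2: attacked by Kd2.
Legal moves for Black: none.
In check with no legal moves → checkmate.

checkmate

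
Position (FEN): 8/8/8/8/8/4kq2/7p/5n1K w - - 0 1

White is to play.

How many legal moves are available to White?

White to move; king on h1.
In check: yes, from the black queen on f3.
Legal moves: none.
Count: 0.

0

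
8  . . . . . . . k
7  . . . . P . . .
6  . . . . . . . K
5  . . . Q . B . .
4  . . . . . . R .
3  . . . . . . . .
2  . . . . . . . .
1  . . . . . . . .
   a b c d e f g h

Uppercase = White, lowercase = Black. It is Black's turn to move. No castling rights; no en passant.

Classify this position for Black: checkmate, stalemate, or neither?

Black to move; black king on h8.
In check: no.
King squares — g7: attacked by Rg4; h7: attacked by Bf5; g8: attacked by Rg4.
Legal moves for Black: none.
Not in check and no legal moves → stalemate.

stalemate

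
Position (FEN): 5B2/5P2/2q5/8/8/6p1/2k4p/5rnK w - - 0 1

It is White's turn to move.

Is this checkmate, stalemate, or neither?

White to move; white king on h1.
In check: yes, from the black queen on c6.
King squares — g1: attacked by Rf1; g2: attacked by Qc6; h2: attacked by Pg3.
Legal moves for White: none.
In check with no legal moves → checkmate.

checkmate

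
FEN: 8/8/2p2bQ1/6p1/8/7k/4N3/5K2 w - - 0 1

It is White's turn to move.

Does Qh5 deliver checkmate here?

After Qh5: black king on h3; in check: yes, from the white queen on h5.
King squares — g2: attacked by Kf1; h2: attacked by Qh5; g3: attacked by Ne2; g4: attacked by Qh5; h4: attacked by Qh5.
Black has no legal moves → checkmate.

yes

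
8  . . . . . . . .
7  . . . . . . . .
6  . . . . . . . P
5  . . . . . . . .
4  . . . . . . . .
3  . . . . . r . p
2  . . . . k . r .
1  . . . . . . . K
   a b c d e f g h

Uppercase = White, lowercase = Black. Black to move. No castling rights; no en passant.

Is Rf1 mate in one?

yes

After Rf1: white king on h1; in check: yes, from the black rook on f1.
King squares — g1: attacked by Rf1; g2: attacked by Ph3; h2: attacked by Rg2.
White has no legal moves → checkmate.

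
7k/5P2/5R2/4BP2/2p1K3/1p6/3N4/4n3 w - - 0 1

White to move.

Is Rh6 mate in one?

yes

After Rh6: black king on h8; in check: yes, from the white bishop on e5 and the white rook on h6.
King squares — g7: attacked by Be5; h7: attacked by Rh6; g8: attacked by Pf7.
Black has no legal moves → checkmate.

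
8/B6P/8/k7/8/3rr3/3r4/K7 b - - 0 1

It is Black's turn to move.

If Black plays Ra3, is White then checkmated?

After Ra3: white king on a1; in check: yes, from the black rook on a3.
White has 1 legal reply: Kb1.
In check but a legal move exists → not checkmate.

no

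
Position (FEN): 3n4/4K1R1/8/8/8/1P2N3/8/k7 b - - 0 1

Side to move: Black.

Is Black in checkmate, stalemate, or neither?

Black to move; black king on a1.
In check: no.
Legal moves for Black: Nf7, Nb7, Ne6, Nc6+, Kb2, Ka2, Kb1.
Black has 7 legal moves and is not in check → neither.

neither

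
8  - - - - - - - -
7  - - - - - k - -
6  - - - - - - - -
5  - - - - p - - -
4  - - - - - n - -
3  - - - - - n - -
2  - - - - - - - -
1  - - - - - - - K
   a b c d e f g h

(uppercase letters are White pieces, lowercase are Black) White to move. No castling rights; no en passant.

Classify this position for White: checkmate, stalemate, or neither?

White to move; white king on h1.
In check: no.
King squares — g1: attacked by Nf3; g2: attacked by Nf4; h2: attacked by Nf3.
Legal moves for White: none.
Not in check and no legal moves → stalemate.

stalemate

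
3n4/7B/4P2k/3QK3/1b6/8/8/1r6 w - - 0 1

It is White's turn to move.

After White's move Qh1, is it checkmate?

no

After Qh1: black king on h6; in check: yes, from the white queen on h1.
Black has 3 legal replies: Kg7, Kg5, Rxh1.
In check but a legal move exists → not checkmate.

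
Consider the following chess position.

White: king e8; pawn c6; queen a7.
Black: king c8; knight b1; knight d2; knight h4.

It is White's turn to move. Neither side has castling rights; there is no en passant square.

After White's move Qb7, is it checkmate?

After Qb7: black king on c8; in check: yes, from the white queen on b7.
King squares — b7: attacked by Pc6; c7: attacked by Qb7; d7: attacked by Pc6; b8: attacked by Qb7; d8: attacked by Ke8.
Black has no legal moves → checkmate.

yes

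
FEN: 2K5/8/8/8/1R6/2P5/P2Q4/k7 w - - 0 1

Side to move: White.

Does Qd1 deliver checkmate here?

no

After Qd1: black king on a1; in check: yes, from the white queen on d1.
Black has 1 legal reply: Kxa2.
In check but a legal move exists → not checkmate.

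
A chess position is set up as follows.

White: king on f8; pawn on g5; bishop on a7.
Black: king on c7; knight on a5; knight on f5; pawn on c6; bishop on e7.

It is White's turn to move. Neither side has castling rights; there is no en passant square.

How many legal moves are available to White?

White to move; king on f8.
In check: yes, from the black bishop on e7.
Legal moves: Kg8, Ke8, Kf7.
Count: 3.

3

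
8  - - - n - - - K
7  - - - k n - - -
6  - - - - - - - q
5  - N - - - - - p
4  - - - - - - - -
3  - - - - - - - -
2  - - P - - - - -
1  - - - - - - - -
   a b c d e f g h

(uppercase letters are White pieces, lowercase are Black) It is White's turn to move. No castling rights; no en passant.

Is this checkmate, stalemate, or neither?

White to move; white king on h8.
In check: yes, from the black queen on h6.
King squares — g7: attacked by Qh6; h7: attacked by Qh6; g8: attacked by Ne7.
Legal moves for White: none.
In check with no legal moves → checkmate.

checkmate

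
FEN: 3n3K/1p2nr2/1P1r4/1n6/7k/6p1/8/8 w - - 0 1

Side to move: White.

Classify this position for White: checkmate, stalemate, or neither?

White to move; white king on h8.
In check: no.
King squares — g7: attacked by Rf7; h7: attacked by Rf7; g8: attacked by Ne7.
Legal moves for White: none.
Not in check and no legal moves → stalemate.

stalemate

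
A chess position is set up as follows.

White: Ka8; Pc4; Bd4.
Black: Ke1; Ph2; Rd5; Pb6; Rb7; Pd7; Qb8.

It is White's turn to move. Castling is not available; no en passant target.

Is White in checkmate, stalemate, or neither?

White to move; white king on a8.
In check: yes, from the black queen on b8.
King squares — a7: attacked by Rb7; b7: attacked by Qb8; b8: attacked by Rb7.
Legal moves for White: none.
In check with no legal moves → checkmate.

checkmate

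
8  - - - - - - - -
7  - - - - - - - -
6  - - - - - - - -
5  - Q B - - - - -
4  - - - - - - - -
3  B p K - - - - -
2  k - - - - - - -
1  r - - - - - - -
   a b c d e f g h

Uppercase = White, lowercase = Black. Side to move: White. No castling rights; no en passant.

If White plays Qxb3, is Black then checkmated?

yes

After Qxb3: black king on a2; in check: yes, from the white queen on b3.
King squares — a1: own rook; b1: attacked by Qb3; b2: attacked by Ba3; a3: attacked by Qb3; b3: attacked by Kc3.
Black has no legal moves → checkmate.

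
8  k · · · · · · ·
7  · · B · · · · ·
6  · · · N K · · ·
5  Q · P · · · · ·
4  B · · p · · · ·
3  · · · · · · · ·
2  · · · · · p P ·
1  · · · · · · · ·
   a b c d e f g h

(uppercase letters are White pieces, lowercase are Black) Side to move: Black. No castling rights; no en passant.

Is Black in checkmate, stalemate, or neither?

checkmate

Black to move; black king on a8.
In check: yes, from the white queen on a5.
King squares — a7: attacked by Qa5; b7: attacked by Nd6; b8: attacked by Bc7.
Legal moves for Black: none.
In check with no legal moves → checkmate.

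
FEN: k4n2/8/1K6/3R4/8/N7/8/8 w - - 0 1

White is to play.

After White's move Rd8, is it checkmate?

yes

After Rd8: black king on a8; in check: yes, from the white rook on d8.
King squares — a7: attacked by Kb6; b7: attacked by Kb6; b8: attacked by Rd8.
Black has no legal moves → checkmate.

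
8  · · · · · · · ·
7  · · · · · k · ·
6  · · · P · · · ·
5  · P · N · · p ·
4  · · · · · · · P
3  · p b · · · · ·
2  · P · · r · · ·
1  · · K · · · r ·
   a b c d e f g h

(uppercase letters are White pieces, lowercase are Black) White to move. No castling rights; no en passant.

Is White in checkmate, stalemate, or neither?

checkmate

White to move; white king on c1.
In check: yes, from the black rook on g1.
King squares — b1: attacked by Rg1; d1: attacked by Rg1; b2: own pawn; c2: attacked by Re2; d2: attacked by Re2.
Legal moves for White: none.
In check with no legal moves → checkmate.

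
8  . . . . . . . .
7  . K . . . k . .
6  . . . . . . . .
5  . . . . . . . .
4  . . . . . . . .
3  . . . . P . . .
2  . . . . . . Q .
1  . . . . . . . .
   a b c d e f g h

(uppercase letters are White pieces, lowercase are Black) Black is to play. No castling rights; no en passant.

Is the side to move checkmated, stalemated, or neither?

Black to move; black king on f7.
In check: no.
Legal moves for Black: Kf8, Ke8, Ke7, Kf6, Ke6.
Black has 5 legal moves and is not in check → neither.

neither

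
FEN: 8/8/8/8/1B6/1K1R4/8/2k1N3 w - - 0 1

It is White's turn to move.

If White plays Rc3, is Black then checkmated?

no

After Rc3: black king on c1; in check: yes, from the white rook on c3.
Black has 3 legal replies: Kd2, Kd1, Kb1.
In check but a legal move exists → not checkmate.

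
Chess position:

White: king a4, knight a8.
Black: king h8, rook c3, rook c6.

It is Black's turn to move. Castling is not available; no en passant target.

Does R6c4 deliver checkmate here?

no

After R6c4: white king on a4; in check: yes, from the black rook on c4.
White has 2 legal replies: Kb5, Ka5.
In check but a legal move exists → not checkmate.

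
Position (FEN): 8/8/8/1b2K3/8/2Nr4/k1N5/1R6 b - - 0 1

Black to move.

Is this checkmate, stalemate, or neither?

Black to move; black king on a2.
In check: yes, from the white knight on c3.
King squares — a1: attacked by Rb1; b1: attacked by Nc3; b2: attacked by Rb1; a3: attacked by Nc2; b3: attacked by Rb1.
Legal moves for Black: Rxc3.
Black is in check but has 1 legal move → neither.

neither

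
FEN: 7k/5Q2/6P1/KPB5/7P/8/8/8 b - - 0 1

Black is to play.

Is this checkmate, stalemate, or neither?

Black to move; black king on h8.
In check: no.
King squares — g7: attacked by Qf7; h7: attacked by Pg6; g8: attacked by Qf7.
Legal moves for Black: none.
Not in check and no legal moves → stalemate.

stalemate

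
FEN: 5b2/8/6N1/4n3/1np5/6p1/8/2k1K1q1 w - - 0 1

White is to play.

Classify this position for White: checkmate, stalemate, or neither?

White to move; white king on e1.
In check: yes, from the black queen on g1.
King squares — d1: attacked by Kc1; f1: attacked by Qg1; d2: attacked by Kc1; e2: available; f2: attacked by Qg1.
Legal moves for White: Ke2.
White is in check but has 1 legal move → neither.

neither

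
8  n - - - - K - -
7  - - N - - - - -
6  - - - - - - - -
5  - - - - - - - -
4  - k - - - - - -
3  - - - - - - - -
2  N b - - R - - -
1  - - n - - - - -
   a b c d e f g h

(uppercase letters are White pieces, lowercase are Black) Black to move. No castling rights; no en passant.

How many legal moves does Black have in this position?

7

Black to move; king on b4.
In check: yes, from the white knight on a2.
Legal moves: Kc5, Ka5, Kc4, Ka4, Kb3, Ka3, Nxa2.
Count: 7.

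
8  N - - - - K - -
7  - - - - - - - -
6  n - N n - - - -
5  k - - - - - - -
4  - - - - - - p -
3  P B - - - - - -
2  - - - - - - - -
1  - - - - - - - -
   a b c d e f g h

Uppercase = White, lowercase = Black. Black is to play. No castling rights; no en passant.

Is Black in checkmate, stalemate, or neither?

neither

Black to move; black king on a5.
In check: yes, from the white knight on c6.
Legal moves for Black: Kb5.
Black is in check but has 1 legal move → neither.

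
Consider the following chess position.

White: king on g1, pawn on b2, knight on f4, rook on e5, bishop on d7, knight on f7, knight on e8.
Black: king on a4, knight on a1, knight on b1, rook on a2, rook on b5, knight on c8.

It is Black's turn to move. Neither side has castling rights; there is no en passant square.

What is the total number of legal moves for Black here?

14

Black to move; king on a4.
In check: no.
Legal moves: Ne7, Na7, Nd6, Nb6, Ka5, Kb4, Kb3, Ra3, Rxb2, Nc3, Na3, Nd2, Nb3, Nc2.
Count: 14.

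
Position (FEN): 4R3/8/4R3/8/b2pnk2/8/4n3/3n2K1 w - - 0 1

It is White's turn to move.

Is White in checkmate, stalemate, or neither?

White to move; white king on g1.
In check: yes, from the black knight on e2.
Legal moves for White: Kh2, Kg2, Kh1, Kf1.
White is in check but has 4 legal moves → neither.

neither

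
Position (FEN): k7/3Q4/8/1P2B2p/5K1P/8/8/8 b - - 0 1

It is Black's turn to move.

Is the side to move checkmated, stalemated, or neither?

stalemate

Black to move; black king on a8.
In check: no.
King squares — a7: attacked by Qd7; b7: attacked by Qd7; b8: attacked by Be5.
Legal moves for Black: none.
Not in check and no legal moves → stalemate.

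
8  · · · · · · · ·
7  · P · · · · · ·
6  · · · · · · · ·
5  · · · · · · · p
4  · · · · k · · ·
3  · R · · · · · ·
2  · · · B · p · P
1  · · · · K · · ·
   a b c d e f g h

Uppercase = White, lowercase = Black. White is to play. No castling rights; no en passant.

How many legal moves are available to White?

4

White to move; king on e1.
In check: yes, from the black pawn on f2.
Legal moves: Kxf2, Ke2, Kf1, Kd1.
Count: 4.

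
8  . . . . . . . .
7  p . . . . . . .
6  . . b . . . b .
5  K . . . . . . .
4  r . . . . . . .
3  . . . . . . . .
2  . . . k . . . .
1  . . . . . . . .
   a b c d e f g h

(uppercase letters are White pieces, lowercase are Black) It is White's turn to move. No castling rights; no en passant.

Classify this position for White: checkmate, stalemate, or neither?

White to move; white king on a5.
In check: yes, from the black rook on a4.
King squares — a4: attacked by Bc6; b4: attacked by Ra4; b5: attacked by Bc6; a6: attacked by Ra4; b6: attacked by Pa7.
Legal moves for White: none.
In check with no legal moves → checkmate.

checkmate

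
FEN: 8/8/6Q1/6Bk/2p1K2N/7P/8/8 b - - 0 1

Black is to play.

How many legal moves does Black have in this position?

Black to move; king on h5.
In check: yes, from the white queen on g6.
Legal moves: none.
Count: 0.

0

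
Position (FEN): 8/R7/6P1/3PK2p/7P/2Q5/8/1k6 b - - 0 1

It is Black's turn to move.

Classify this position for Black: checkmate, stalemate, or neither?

stalemate

Black to move; black king on b1.
In check: no.
King squares — a1: attacked by Qc3; c1: attacked by Qc3; a2: attacked by Ra7; b2: attacked by Qc3; c2: attacked by Qc3.
Legal moves for Black: none.
Not in check and no legal moves → stalemate.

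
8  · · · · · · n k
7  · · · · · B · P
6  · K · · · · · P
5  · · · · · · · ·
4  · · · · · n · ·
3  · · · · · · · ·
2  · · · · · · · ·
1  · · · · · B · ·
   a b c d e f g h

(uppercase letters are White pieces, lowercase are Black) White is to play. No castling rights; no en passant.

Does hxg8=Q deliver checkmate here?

After hxg8=Q: black king on h8; in check: yes, from the white queen on g8.
King squares — g7: attacked by Ph6; h7: attacked by Qg8; g8: attacked by Bf7.
Black has no legal moves → checkmate.

yes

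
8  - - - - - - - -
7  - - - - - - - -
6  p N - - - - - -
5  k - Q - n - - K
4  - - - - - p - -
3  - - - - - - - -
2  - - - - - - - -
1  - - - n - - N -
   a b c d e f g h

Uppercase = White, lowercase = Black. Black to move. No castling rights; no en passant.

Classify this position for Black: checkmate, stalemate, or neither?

Black to move; black king on a5.
In check: yes, from the white queen on c5.
King squares — a4: attacked by Nb6; b4: attacked by Qc5; b5: attacked by Qc5; a6: own pawn; b6: attacked by Qc5.
Legal moves for Black: none.
In check with no legal moves → checkmate.

checkmate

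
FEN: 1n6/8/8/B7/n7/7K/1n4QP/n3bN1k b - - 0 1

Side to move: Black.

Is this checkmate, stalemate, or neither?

Black to move; black king on h1.
In check: yes, from the white queen on g2.
King squares — g1: attacked by Qg2; g2: attacked by Kh3; h2: attacked by Nf1.
Legal moves for Black: none.
In check with no legal moves → checkmate.

checkmate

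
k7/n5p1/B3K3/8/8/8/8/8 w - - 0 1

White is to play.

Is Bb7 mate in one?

After Bb7: black king on a8; in check: yes, from the white bishop on b7.
Black has 2 legal replies: Kb8, Kxb7.
In check but a legal move exists → not checkmate.

no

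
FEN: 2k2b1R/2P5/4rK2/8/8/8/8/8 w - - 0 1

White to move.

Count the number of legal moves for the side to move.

4

White to move; king on f6.
In check: yes, from the black rook on e6.
Legal moves: Kf7, Kxe6, Kg5, Kf5.
Count: 4.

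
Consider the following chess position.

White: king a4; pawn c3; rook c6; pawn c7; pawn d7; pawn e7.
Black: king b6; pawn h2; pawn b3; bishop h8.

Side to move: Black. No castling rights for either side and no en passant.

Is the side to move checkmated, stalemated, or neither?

Black to move; black king on b6.
In check: yes, from the white rook on c6.
King squares — a5: attacked by Ka4; b5: attacked by Ka4; c5: attacked by Rc6; a6: attacked by Rc6; c6: available; a7: available; b7: available; c7: attacked by Rc6.
Legal moves for Black: Kb7, Ka7, Kxc6.
Black is in check but has 3 legal moves → neither.

neither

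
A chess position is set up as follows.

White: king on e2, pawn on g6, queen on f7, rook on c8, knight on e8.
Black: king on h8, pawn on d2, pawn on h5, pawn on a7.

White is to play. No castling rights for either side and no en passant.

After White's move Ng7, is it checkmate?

After Ng7: black king on h8; in check: yes, from the white rook on c8.
King squares — g7: attacked by Qf7; h7: attacked by Pg6; g8: attacked by Qf7.
Black has no legal moves → checkmate.

yes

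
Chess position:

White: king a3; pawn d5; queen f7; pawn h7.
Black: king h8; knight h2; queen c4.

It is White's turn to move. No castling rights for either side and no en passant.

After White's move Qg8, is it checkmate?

yes

After Qg8: black king on h8; in check: yes, from the white queen on g8.
King squares — g7: attacked by Qg8; h7: attacked by Qg8; g8: attacked by Ph7.
Black has no legal moves → checkmate.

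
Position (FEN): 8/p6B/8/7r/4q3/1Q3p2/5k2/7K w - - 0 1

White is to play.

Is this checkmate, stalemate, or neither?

White to move; white king on h1.
In check: yes, from the black rook on h5.
King squares — g1: attacked by Kf2; g2: attacked by Kf2; h2: attacked by Rh5.
Legal moves for White: none.
In check with no legal moves → checkmate.

checkmate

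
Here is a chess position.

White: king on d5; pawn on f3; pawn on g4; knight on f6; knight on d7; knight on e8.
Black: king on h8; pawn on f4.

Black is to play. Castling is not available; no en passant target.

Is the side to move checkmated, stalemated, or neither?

Black to move; black king on h8.
In check: no.
King squares — g7: attacked by Ne8; h7: attacked by Nf6; g8: attacked by Nf6.
Legal moves for Black: none.
Not in check and no legal moves → stalemate.

stalemate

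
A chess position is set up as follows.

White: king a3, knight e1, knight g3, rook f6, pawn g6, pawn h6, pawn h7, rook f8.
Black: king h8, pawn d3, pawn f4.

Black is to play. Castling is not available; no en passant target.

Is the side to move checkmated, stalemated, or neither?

checkmate

Black to move; black king on h8.
In check: yes, from the white rook on f8.
King squares — g7: attacked by Ph6; h7: attacked by Pg6; g8: attacked by Ph7.
Legal moves for Black: none.
In check with no legal moves → checkmate.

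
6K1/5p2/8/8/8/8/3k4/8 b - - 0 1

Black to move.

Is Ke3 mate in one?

After Ke3: white king on g8; in check: no.
White is not in check, so this cannot be checkmate.

no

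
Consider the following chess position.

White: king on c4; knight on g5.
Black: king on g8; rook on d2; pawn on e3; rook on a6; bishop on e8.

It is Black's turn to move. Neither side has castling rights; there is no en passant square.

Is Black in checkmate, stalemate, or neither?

Black to move; black king on g8.
In check: no.
Legal moves for Black include: Kh8, Kf8, Kg7, Bf7+, Bd7, Bg6, Bc6, Bh5, Bb5+, Ba4, Ra8, Ra7, Rh6, Rg6, Rf6, Re6, Rad6, Rc6+, ... (list truncated; more exist).
Black has legal moves and is not in check → neither.

neither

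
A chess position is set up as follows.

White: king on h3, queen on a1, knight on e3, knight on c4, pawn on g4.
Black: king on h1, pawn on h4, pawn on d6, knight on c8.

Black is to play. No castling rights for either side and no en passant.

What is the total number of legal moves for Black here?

0

Black to move; king on h1.
In check: yes, from the white queen on a1.
Legal moves: none.
Count: 0.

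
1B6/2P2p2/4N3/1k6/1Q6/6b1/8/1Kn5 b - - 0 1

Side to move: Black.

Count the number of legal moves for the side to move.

Black to move; king on b5.
In check: yes, from the white queen on b4.
Legal moves: Kc6, Ka6, Kxb4.
Count: 3.

3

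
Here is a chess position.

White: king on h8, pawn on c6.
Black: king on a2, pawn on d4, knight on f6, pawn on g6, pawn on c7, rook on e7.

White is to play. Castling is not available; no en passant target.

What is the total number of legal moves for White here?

0

White to move; king on h8.
In check: no.
Legal moves: none.
Count: 0.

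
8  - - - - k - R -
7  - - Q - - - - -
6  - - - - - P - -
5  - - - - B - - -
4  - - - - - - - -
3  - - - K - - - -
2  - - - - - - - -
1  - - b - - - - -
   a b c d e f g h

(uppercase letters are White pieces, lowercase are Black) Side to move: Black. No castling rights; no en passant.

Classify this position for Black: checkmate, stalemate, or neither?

Black to move; black king on e8.
In check: yes, from the white rook on g8.
King squares — d7: attacked by Qc7; e7: attacked by Pf6; f7: attacked by Qc7; d8: attacked by Qc7; f8: attacked by Rg8.
Legal moves for Black: none.
In check with no legal moves → checkmate.

checkmate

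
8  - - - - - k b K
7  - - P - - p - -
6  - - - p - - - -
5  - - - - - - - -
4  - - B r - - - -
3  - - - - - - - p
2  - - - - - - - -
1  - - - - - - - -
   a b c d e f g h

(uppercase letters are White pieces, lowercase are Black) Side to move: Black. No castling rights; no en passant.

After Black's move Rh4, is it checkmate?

yes

After Rh4: white king on h8; in check: yes, from the black rook on h4.
King squares — g7: attacked by Kf8; h7: attacked by Rh4; g8: attacked by Kf8.
White has no legal moves → checkmate.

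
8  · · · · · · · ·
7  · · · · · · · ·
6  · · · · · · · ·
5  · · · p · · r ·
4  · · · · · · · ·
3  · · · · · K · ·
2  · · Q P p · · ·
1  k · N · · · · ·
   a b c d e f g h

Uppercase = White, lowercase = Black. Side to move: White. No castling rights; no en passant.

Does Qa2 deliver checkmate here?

yes

After Qa2: black king on a1; in check: yes, from the white queen on a2.
King squares — b1: attacked by Qa2; a2: attacked by Nc1; b2: attacked by Qa2.
Black has no legal moves → checkmate.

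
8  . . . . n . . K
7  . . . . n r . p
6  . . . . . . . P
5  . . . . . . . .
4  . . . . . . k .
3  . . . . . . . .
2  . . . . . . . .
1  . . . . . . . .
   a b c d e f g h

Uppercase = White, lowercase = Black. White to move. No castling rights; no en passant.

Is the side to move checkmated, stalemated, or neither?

White to move; white king on h8.
In check: no.
King squares — g7: attacked by Rf7; h7: attacked by Rf7; g8: attacked by Ne7.
Legal moves for White: none.
Not in check and no legal moves → stalemate.

stalemate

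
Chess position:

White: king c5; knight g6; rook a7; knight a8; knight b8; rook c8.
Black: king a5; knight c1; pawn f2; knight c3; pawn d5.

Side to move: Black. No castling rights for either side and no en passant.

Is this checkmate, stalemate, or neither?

checkmate

Black to move; black king on a5.
In check: yes, from the white rook on a7.
King squares — a4: attacked by Ra7; b4: attacked by Kc5; b5: attacked by Kc5; a6: attacked by Ra7; b6: attacked by Kc5.
Legal moves for Black: none.
In check with no legal moves → checkmate.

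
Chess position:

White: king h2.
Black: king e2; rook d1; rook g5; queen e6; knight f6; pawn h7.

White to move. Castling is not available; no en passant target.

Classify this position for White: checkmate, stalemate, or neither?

White to move; white king on h2.
In check: no.
King squares — g1: attacked by Rd1; h1: attacked by Rd1; g2: attacked by Rg5; g3: attacked by Rg5; h3: attacked by Qe6.
Legal moves for White: none.
Not in check and no legal moves → stalemate.

stalemate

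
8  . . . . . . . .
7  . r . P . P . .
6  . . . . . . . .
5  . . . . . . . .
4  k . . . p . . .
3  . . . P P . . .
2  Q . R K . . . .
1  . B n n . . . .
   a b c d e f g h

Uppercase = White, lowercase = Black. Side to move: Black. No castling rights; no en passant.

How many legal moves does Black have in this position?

Black to move; king on a4.
In check: yes, from the white queen on a2.
Legal moves: Kb5, Kb4, Nxa2.
Count: 3.

3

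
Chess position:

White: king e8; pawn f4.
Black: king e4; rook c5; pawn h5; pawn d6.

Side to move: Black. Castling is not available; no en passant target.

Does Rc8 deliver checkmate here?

no

After Rc8: white king on e8; in check: yes, from the black rook on c8.
White has 3 legal replies: Kf7, Ke7, Kd7.
In check but a legal move exists → not checkmate.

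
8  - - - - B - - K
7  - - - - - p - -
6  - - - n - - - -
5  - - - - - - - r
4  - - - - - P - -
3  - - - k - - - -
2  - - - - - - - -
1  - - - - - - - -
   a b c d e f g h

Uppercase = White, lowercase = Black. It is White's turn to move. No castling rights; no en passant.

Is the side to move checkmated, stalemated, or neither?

neither

White to move; white king on h8.
In check: yes, from the black rook on h5.
Legal moves for White: Kg8, Kg7.
White is in check but has 2 legal moves → neither.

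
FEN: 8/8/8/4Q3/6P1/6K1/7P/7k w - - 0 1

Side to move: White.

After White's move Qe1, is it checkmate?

yes

After Qe1: black king on h1; in check: yes, from the white queen on e1.
King squares — g1: attacked by Qe1; g2: attacked by Kg3; h2: attacked by Kg3.
Black has no legal moves → checkmate.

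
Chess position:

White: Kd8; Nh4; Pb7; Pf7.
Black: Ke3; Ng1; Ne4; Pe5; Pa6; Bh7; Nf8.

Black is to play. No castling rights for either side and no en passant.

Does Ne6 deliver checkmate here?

After Ne6: white king on d8; in check: yes, from the black knight on e6.
White has 4 legal replies: Ke8, Kc8, Ke7, Kd7.
In check but a legal move exists → not checkmate.

no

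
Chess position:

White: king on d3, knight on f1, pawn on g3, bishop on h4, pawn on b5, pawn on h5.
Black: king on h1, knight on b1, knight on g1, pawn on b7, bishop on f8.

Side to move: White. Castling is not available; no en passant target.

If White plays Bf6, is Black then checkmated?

no

After Bf6: black king on h1; in check: no.
Black is not in check, so this cannot be checkmate.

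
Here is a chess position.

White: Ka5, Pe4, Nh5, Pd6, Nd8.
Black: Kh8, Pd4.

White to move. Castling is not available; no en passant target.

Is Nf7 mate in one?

After Nf7: black king on h8; in check: yes, from the white knight on f7.
Black has 2 legal replies: Kg8, Kh7.
In check but a legal move exists → not checkmate.

no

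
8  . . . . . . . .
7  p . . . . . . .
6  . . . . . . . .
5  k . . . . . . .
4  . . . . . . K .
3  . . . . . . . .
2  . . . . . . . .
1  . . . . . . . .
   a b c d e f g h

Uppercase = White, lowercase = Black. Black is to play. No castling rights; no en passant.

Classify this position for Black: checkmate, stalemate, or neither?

neither

Black to move; black king on a5.
In check: no.
Legal moves for Black: Kb6, Ka6, Kb5, Kb4, Ka4, a6.
Black has 6 legal moves and is not in check → neither.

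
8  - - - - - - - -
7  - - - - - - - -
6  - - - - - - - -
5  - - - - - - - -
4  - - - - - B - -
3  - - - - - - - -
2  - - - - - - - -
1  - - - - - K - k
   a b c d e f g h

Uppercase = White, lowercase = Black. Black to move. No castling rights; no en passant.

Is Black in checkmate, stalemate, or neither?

stalemate

Black to move; black king on h1.
In check: no.
King squares — g1: attacked by Kf1; g2: attacked by Kf1; h2: attacked by Bf4.
Legal moves for Black: none.
Not in check and no legal moves → stalemate.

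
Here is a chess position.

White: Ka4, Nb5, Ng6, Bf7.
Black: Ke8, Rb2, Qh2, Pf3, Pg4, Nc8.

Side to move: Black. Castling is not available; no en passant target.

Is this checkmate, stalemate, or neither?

neither

Black to move; black king on e8.
In check: yes, from the white bishop on f7.
Legal moves for Black: Kd8, Kxf7, Kd7.
Black is in check but has 3 legal moves → neither.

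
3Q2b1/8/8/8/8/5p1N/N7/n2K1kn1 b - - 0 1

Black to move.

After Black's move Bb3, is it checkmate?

no

After Bb3: white king on d1; in check: yes, from the black bishop on b3.
White has 2 legal replies: Kd2, Kc1.
In check but a legal move exists → not checkmate.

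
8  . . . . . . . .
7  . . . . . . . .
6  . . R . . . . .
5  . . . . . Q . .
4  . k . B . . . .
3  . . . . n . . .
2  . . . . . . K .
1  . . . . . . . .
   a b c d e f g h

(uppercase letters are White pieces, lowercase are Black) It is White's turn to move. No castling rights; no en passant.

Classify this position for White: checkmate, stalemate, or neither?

White to move; white king on g2.
In check: yes, from the black knight on e3.
King squares — f1: attacked by Ne3; g1: available; h1: available; f2: available; h2: available; f3: available; g3: available; h3: available.
Legal moves for White: Kh3, Kg3, Kf3, Kh2, Kf2, Kh1, Kg1, Bxe3.
White is in check but has 8 legal moves → neither.

neither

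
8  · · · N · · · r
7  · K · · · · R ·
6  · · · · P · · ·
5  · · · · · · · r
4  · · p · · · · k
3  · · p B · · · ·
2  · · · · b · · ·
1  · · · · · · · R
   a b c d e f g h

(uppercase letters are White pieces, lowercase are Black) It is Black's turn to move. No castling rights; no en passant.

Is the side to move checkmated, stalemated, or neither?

Black to move; black king on h4.
In check: yes, from the white rook on h1.
King squares — g3: attacked by Rg7; h3: attacked by Rh1; g4: attacked by Rg7; g5: attacked by Rg7; h5: own rook.
Legal moves for Black: none.
In check with no legal moves → checkmate.

checkmate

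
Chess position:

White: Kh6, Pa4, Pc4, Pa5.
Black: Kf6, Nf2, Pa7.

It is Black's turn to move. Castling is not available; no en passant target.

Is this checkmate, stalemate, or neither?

neither

Black to move; black king on f6.
In check: no.
Legal moves for Black: Kf7, Ke7, Ke6, Kf5, Ke5, Ng4+, Ne4, Nh3, Nd3, Nh1, Nd1, a6.
Black has 12 legal moves and is not in check → neither.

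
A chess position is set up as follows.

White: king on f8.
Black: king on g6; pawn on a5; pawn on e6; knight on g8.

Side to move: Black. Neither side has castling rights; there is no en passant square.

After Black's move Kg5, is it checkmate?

After Kg5: white king on f8; in check: no.
White is not in check, so this cannot be checkmate.

no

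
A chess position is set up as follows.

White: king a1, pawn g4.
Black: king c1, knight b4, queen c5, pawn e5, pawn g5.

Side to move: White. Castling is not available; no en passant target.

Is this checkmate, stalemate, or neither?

White to move; white king on a1.
In check: no.
King squares — b1: attacked by Kc1; a2: attacked by Nb4; b2: attacked by Kc1.
Legal moves for White: none.
Not in check and no legal moves → stalemate.

stalemate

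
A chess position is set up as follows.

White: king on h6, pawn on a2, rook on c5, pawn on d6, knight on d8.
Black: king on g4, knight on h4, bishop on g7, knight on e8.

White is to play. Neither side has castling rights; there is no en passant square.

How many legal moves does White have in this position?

1

White to move; king on h6.
In check: yes, from the black bishop on g7.
Legal moves: Kh7.
Count: 1.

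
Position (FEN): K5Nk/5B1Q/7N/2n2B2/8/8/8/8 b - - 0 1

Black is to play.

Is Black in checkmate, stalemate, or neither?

Black to move; black king on h8.
In check: yes, from the white queen on h7.
King squares — g7: attacked by Qh7; h7: attacked by Bf5; g8: attacked by Nh6.
Legal moves for Black: none.
In check with no legal moves → checkmate.

checkmate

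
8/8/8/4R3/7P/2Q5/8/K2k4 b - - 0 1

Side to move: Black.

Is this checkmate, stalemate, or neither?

Black to move; black king on d1.
In check: no.
King squares — c1: attacked by Qc3; e1: attacked by Qc3; c2: attacked by Qc3; d2: attacked by Qc3; e2: attacked by Re5.
Legal moves for Black: none.
Not in check and no legal moves → stalemate.

stalemate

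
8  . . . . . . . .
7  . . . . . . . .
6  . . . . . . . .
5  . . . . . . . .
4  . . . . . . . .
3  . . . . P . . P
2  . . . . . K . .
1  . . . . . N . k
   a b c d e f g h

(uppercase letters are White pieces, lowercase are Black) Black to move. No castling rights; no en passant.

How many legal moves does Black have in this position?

Black to move; king on h1.
In check: no.
Legal moves: none.
Count: 0.

0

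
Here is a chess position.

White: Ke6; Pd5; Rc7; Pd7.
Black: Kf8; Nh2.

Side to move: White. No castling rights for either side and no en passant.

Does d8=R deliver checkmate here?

After d8=R: black king on f8; in check: yes, from the white rook on d8.
King squares — e7: attacked by Ke6; f7: attacked by Ke6; g7: attacked by Rc7; e8: attacked by Rd8; g8: attacked by Rd8.
Black has no legal moves → checkmate.

yes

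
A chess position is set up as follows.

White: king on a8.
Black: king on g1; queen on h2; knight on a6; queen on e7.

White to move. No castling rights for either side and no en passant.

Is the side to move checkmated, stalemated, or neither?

White to move; white king on a8.
In check: no.
King squares — a7: attacked by Qe7; b7: attacked by Qe7; b8: attacked by Qh2.
Legal moves for White: none.
Not in check and no legal moves → stalemate.

stalemate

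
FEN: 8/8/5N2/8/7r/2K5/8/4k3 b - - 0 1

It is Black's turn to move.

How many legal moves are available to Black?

18

Black to move; king on e1.
In check: no.
Legal moves: Rh8, Rh7, Rh6, Rh5, Rg4, Rf4, Re4, Rd4, Rc4+, Rb4, Ra4, Rh3+, Rh2, Rh1, Kf2, Ke2, Kf1, Kd1.
Count: 18.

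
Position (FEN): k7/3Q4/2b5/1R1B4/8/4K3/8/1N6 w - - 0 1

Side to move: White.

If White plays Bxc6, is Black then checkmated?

yes

After Bxc6: black king on a8; in check: yes, from the white bishop on c6.
King squares — a7: attacked by Qd7; b7: attacked by Rb5; b8: attacked by Rb5.
Black has no legal moves → checkmate.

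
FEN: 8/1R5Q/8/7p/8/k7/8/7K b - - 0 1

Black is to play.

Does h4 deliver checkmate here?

no

After h4: white king on h1; in check: no.
White is not in check, so this cannot be checkmate.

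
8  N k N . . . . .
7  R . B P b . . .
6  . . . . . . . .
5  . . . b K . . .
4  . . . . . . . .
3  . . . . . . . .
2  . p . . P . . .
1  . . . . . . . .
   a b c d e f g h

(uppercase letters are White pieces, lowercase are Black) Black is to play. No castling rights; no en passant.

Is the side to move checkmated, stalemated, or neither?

Black to move; black king on b8.
In check: yes, from the white bishop on c7.
King squares — a7: attacked by Nc8; b7: attacked by Ra7; c7: attacked by Ra7; a8: attacked by Ra7; c8: attacked by Pd7.
Legal moves for Black: none.
In check with no legal moves → checkmate.

checkmate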